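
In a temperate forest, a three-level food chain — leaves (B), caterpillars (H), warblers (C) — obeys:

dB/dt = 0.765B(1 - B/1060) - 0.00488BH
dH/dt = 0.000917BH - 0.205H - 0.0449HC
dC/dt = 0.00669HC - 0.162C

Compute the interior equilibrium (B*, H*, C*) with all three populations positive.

B* ≈ 896, H* ≈ 24.2, C* ≈ 13.7

From dC/dt = 0: 0.00669H* = 0.162, so H* = 24.2.
From dB/dt = 0: 0.765(1 - B*/1060) = 0.00488·24.2, giving B* = 1060·(1 - 0.154) = 896.
From dH/dt = 0: 0.000917·896 - 0.205 = 0.0449C*, so C* = 0.617/0.0449 = 13.7.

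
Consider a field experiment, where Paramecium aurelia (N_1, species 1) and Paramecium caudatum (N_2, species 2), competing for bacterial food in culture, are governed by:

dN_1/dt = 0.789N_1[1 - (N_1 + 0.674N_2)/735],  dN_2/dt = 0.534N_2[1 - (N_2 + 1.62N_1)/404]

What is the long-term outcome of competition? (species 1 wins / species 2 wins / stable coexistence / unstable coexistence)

Compare the nullcline intercepts: K1/α12 = 735/0.674 = 1090 > K2 = 404; K2/α21 = 404/1.62 = 249 < K1 = 735.
Since the inequalities point opposite ways, species 1 can invade but species 2 cannot.

species 1 excludes species 2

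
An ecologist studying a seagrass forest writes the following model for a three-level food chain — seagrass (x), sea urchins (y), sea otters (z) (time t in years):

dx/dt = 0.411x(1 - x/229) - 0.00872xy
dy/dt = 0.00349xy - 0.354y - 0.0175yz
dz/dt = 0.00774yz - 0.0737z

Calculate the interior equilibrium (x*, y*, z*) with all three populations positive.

From dz/dt = 0: 0.00774y* = 0.0737, so y* = 9.52.
From dx/dt = 0: 0.411(1 - x*/229) = 0.00872·9.52, giving x* = 229·(1 - 0.202) = 183.
From dy/dt = 0: 0.00349·183 - 0.354 = 0.0175z*, so z* = 0.284/0.0175 = 16.2.

x* ≈ 183, y* ≈ 9.52, z* ≈ 16.2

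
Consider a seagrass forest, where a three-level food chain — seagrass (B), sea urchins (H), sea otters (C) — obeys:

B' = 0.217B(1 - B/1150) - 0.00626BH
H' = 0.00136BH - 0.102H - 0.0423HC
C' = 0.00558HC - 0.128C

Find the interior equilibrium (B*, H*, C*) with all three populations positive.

B* ≈ 389, H* ≈ 22.9, C* ≈ 10.1

From dC/dt = 0: 0.00558H* = 0.128, so H* = 22.9.
From dB/dt = 0: 0.217(1 - B*/1150) = 0.00626·22.9, giving B* = 1150·(1 - 0.662) = 389.
From dH/dt = 0: 0.00136·389 - 0.102 = 0.0423C*, so C* = 0.427/0.0423 = 10.1.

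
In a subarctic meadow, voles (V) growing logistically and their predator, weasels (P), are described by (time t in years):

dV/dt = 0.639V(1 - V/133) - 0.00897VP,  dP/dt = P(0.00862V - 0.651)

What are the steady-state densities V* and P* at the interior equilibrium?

V* ≈ 75.5, P* ≈ 30.8

From dP/dt = 0 with P > 0: 0.00862V* = 0.651, so V* = 75.5.
Substitute into dV/dt = 0: 0.639(1 - 75.5/133) = 0.00897P*.
The bracket is 0.432, giving P* = 0.276/0.00897 = 30.8.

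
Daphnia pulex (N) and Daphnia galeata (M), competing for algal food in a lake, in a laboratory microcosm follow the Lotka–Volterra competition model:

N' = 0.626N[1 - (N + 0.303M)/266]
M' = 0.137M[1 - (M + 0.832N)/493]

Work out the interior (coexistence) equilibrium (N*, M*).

N* ≈ 156, M* ≈ 363

Setting both brackets to zero gives the nullclines N + 0.303M = 266 and 0.832N + M = 493.
Substituting M = 493 - 0.832N into the first: N(1 - 0.303·0.832) = 266 - 0.303·493.
So N* = 117/0.748 = 156, and then M* = 493 - 0.832·156 = 363.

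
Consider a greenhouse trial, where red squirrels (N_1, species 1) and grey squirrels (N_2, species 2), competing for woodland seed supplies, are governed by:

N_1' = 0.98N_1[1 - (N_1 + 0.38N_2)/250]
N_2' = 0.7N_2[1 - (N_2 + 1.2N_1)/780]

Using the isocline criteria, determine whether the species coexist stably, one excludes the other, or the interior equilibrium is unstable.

species 2 excludes species 1

Compare the nullcline intercepts: K1/α12 = 250/0.38 = 658 < K2 = 780; K2/α21 = 780/1.2 = 650 > K1 = 250.
Since the inequalities point opposite ways, species 2 can invade but species 1 cannot.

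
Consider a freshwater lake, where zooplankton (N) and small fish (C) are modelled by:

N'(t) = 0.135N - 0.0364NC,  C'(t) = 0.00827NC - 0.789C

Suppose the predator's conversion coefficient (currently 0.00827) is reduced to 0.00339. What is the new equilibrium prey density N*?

At the interior fixed point, setting dC/dt = 0 with C > 0 fixes N* = (predator death rate)/(NC coefficient) — independent of the other coefficients.
With the change, N* = 0.789/0.00339 = 233; it rises from 95.4.

N* ≈ 233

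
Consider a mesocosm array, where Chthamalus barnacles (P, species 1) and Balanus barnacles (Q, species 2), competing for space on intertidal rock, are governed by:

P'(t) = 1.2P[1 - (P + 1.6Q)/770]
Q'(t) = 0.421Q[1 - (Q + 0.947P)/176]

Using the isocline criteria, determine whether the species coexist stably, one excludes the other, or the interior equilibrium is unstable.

species 1 excludes species 2

Compare the nullcline intercepts: K1/α12 = 770/1.6 = 481 > K2 = 176; K2/α21 = 176/0.947 = 186 < K1 = 770.
Since the inequalities point opposite ways, species 1 can invade but species 2 cannot.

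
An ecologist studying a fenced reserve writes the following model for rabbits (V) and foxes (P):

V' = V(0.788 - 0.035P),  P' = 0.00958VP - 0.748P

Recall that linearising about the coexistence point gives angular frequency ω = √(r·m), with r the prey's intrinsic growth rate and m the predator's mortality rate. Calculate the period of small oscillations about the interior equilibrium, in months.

T ≈ 8.18 months

Here r = 0.788 and m = 0.748, so r·m = 0.589.
ω = √0.589 = 0.768 per month, hence T = 2π/ω ≈ 8.18 months.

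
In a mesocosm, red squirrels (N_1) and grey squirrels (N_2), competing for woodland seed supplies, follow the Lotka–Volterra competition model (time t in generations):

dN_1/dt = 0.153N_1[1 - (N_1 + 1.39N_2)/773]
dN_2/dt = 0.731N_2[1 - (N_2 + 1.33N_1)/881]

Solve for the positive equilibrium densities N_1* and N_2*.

Setting both brackets to zero gives the nullclines N_1 + 1.39N_2 = 773 and 1.33N_1 + N_2 = 881.
Substituting N_2 = 881 - 1.33N_1 into the first: N_1(1 - 1.39·1.33) = 773 - 1.39·881.
So N_1* = -452/-0.849 = 532, and then N_2* = 881 - 1.33·532 = 173.

N_1* ≈ 532, N_2* ≈ 173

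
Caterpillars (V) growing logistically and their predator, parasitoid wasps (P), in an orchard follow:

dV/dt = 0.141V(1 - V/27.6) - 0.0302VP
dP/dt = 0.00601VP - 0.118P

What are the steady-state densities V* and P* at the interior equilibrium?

V* ≈ 19.6, P* ≈ 1.35

From dP/dt = 0 with P > 0: 0.00601V* = 0.118, so V* = 19.6.
Substitute into dV/dt = 0: 0.141(1 - 19.6/27.6) = 0.0302P*.
The bracket is 0.289, giving P* = 0.0407/0.0302 = 1.35.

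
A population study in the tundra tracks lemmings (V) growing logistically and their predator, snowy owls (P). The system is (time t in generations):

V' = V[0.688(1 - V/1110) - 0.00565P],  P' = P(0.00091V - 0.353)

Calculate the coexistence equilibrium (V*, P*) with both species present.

From dP/dt = 0 with P > 0: 0.00091V* = 0.353, so V* = 388.
Substitute into dV/dt = 0: 0.688(1 - 388/1110) = 0.00565P*.
The bracket is 0.651, giving P* = 0.448/0.00565 = 79.2.

V* ≈ 388, P* ≈ 79.2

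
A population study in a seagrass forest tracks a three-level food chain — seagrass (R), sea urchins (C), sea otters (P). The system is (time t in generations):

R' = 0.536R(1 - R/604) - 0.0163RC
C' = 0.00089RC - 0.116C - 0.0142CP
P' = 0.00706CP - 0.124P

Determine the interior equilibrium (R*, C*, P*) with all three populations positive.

R* ≈ 281, C* ≈ 17.6, P* ≈ 9.47

From dP/dt = 0: 0.00706C* = 0.124, so C* = 17.6.
From dR/dt = 0: 0.536(1 - R*/604) = 0.0163·17.6, giving R* = 604·(1 - 0.534) = 281.
From dC/dt = 0: 0.00089·281 - 0.116 = 0.0142P*, so P* = 0.134/0.0142 = 9.47.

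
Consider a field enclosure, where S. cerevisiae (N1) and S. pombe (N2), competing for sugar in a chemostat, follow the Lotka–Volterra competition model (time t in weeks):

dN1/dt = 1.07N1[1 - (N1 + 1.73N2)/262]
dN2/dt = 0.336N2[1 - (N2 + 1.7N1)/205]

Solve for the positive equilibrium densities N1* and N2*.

Setting both brackets to zero gives the nullclines N1 + 1.73N2 = 262 and 1.7N1 + N2 = 205.
Substituting N2 = 205 - 1.7N1 into the first: N1(1 - 1.73·1.7) = 262 - 1.73·205.
So N1* = -92.6/-1.94 = 47.7, and then N2* = 205 - 1.7·47.7 = 124.

N1* ≈ 47.7, N2* ≈ 124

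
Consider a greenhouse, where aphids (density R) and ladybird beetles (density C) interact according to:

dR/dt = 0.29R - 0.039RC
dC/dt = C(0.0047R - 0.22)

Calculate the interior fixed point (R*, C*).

Set dC/dt = 0 with C > 0: 0.0047R - 0.22 = 0, so R* = 0.22/0.0047 = 46.8.
Set dR/dt = 0 with R > 0: 0.29 - 0.039C = 0, so C* = 0.29/0.039 = 7.44.

R* ≈ 46.8, C* ≈ 7.44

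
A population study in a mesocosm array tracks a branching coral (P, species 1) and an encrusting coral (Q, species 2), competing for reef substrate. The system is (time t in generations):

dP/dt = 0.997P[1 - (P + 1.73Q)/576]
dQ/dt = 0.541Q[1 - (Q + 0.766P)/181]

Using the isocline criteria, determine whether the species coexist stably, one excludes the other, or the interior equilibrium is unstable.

Compare the nullcline intercepts: K1/α12 = 576/1.73 = 333 > K2 = 181; K2/α21 = 181/0.766 = 236 < K1 = 576.
Since the inequalities point opposite ways, species 1 can invade but species 2 cannot.

species 1 excludes species 2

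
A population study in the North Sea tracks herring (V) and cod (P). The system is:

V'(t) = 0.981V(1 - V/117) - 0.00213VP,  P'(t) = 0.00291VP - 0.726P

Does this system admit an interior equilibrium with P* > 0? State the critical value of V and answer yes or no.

The predator equation gives dP/dt > 0 only when V > 0.726/0.00291 = 249.
Without the predator, V → K = 117. Since 117 < 249, the predator cannot invade.

Threshold V = 249; K < 249, so no, the predator goes extinct.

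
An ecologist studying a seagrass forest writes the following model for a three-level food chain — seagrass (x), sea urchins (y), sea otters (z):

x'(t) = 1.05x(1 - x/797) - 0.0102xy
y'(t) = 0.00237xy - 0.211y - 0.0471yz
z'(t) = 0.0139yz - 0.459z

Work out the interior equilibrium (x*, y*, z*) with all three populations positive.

From dz/dt = 0: 0.0139y* = 0.459, so y* = 33.
From dx/dt = 0: 1.05(1 - x*/797) = 0.0102·33, giving x* = 797·(1 - 0.321) = 541.
From dy/dt = 0: 0.00237·541 - 0.211 = 0.0471z*, so z* = 1.07/0.0471 = 22.8.

x* ≈ 541, y* ≈ 33, z* ≈ 22.8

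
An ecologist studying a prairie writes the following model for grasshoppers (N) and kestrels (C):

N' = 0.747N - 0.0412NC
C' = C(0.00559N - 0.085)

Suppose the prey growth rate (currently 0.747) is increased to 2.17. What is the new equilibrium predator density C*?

C* ≈ 52.7

At the interior fixed point, setting dN/dt = 0 with N > 0 fixes C* = (prey growth rate)/(NC coefficient) — independent of the other coefficients.
With the change, C* = 2.17/0.0412 = 52.7; it rises from 18.1.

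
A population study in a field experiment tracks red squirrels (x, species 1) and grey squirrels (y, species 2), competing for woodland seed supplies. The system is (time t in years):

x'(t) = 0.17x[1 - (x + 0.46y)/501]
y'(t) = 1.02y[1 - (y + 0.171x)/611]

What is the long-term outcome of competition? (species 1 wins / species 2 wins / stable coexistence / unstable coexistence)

Compare the nullcline intercepts: K1/α12 = 501/0.46 = 1090 > K2 = 611; K2/α21 = 611/0.171 = 3570 > K1 = 501.
Since both inequalities hold, each species can invade when rare, so the interior equilibrium is stable.

stable coexistence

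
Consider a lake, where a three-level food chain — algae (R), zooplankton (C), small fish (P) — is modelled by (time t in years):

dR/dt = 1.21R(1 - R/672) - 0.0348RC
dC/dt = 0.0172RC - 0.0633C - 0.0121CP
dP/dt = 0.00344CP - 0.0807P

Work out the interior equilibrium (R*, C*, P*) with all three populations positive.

R* ≈ 219, C* ≈ 23.5, P* ≈ 306

From dP/dt = 0: 0.00344C* = 0.0807, so C* = 23.5.
From dR/dt = 0: 1.21(1 - R*/672) = 0.0348·23.5, giving R* = 672·(1 - 0.675) = 219.
From dC/dt = 0: 0.0172·219 - 0.0633 = 0.0121P*, so P* = 3.7/0.0121 = 306.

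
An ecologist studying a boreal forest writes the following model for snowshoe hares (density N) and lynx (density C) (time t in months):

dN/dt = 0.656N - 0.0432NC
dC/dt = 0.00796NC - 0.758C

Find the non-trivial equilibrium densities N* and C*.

Set dC/dt = 0 with C > 0: 0.00796N - 0.758 = 0, so N* = 0.758/0.00796 = 95.2.
Set dN/dt = 0 with N > 0: 0.656 - 0.0432C = 0, so C* = 0.656/0.0432 = 15.2.

N* ≈ 95.2, C* ≈ 15.2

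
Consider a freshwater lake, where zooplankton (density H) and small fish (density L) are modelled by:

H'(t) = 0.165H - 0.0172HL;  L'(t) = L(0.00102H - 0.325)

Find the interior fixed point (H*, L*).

H* ≈ 319, L* ≈ 9.59

Set dL/dt = 0 with L > 0: 0.00102H - 0.325 = 0, so H* = 0.325/0.00102 = 319.
Set dH/dt = 0 with H > 0: 0.165 - 0.0172L = 0, so L* = 0.165/0.0172 = 9.59.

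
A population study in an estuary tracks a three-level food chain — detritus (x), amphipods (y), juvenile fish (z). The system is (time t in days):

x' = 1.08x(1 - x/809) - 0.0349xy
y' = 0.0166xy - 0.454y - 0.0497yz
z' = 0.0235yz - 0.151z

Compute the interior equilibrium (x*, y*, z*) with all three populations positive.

x* ≈ 641, y* ≈ 6.43, z* ≈ 205

From dz/dt = 0: 0.0235y* = 0.151, so y* = 6.43.
From dx/dt = 0: 1.08(1 - x*/809) = 0.0349·6.43, giving x* = 809·(1 - 0.208) = 641.
From dy/dt = 0: 0.0166·641 - 0.454 = 0.0497z*, so z* = 10.2/0.0497 = 205.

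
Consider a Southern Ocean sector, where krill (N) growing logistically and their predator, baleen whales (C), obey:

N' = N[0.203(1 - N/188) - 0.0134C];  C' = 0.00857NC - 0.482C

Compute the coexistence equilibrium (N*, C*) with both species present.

N* ≈ 56.2, C* ≈ 10.6

From dC/dt = 0 with C > 0: 0.00857N* = 0.482, so N* = 56.2.
Substitute into dN/dt = 0: 0.203(1 - 56.2/188) = 0.0134C*.
The bracket is 0.701, giving C* = 0.142/0.0134 = 10.6.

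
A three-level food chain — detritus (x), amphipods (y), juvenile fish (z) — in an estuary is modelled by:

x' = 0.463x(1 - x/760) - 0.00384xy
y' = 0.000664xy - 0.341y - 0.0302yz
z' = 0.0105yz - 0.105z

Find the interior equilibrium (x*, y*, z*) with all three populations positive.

From dz/dt = 0: 0.0105y* = 0.105, so y* = 10.
From dx/dt = 0: 0.463(1 - x*/760) = 0.00384·10, giving x* = 760·(1 - 0.0829) = 697.
From dy/dt = 0: 0.000664·697 - 0.341 = 0.0302z*, so z* = 0.122/0.0302 = 4.03.

x* ≈ 697, y* ≈ 10, z* ≈ 4.03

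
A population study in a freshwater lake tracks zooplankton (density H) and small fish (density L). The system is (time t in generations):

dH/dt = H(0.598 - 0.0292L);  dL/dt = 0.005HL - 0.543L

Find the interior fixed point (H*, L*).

Set dL/dt = 0 with L > 0: 0.005H - 0.543 = 0, so H* = 0.543/0.005 = 109.
Set dH/dt = 0 with H > 0: 0.598 - 0.0292L = 0, so L* = 0.598/0.0292 = 20.5.

H* ≈ 109, L* ≈ 20.5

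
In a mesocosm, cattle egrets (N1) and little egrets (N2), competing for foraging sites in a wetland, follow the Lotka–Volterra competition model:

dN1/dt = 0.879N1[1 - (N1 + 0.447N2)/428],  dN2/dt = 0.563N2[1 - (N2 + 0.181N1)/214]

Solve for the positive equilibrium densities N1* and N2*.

Setting both brackets to zero gives the nullclines N1 + 0.447N2 = 428 and 0.181N1 + N2 = 214.
Substituting N2 = 214 - 0.181N1 into the first: N1(1 - 0.447·0.181) = 428 - 0.447·214.
So N1* = 332/0.919 = 362, and then N2* = 214 - 0.181·362 = 149.

N1* ≈ 362, N2* ≈ 149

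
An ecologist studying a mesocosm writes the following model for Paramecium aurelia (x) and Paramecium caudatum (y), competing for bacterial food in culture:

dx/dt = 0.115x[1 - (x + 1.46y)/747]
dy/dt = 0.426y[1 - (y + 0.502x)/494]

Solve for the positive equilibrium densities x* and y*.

x* ≈ 96.5, y* ≈ 446

Setting both brackets to zero gives the nullclines x + 1.46y = 747 and 0.502x + y = 494.
Substituting y = 494 - 0.502x into the first: x(1 - 1.46·0.502) = 747 - 1.46·494.
So x* = 25.8/0.267 = 96.5, and then y* = 494 - 0.502·96.5 = 446.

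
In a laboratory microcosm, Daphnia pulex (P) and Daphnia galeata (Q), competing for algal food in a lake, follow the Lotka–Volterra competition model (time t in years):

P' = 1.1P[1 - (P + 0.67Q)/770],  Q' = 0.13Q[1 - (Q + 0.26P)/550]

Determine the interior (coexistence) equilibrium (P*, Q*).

P* ≈ 486, Q* ≈ 424

Setting both brackets to zero gives the nullclines P + 0.67Q = 770 and 0.26P + Q = 550.
Substituting Q = 550 - 0.26P into the first: P(1 - 0.67·0.26) = 770 - 0.67·550.
So P* = 402/0.826 = 486, and then Q* = 550 - 0.26·486 = 424.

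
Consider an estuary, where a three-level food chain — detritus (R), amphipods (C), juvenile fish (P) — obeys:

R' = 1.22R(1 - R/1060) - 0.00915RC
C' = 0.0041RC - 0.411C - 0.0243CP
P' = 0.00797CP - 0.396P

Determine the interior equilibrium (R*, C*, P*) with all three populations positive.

From dP/dt = 0: 0.00797C* = 0.396, so C* = 49.7.
From dR/dt = 0: 1.22(1 - R*/1060) = 0.00915·49.7, giving R* = 1060·(1 - 0.373) = 665.
From dC/dt = 0: 0.0041·665 - 0.411 = 0.0243P*, so P* = 2.32/0.0243 = 95.3.

R* ≈ 665, C* ≈ 49.7, P* ≈ 95.3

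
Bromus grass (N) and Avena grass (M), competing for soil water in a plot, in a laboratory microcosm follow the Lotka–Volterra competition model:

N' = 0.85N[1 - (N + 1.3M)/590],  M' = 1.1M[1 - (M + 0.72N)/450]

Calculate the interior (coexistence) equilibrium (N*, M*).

Setting both brackets to zero gives the nullclines N + 1.3M = 590 and 0.72N + M = 450.
Substituting M = 450 - 0.72N into the first: N(1 - 1.3·0.72) = 590 - 1.3·450.
So N* = 5/0.064 = 78.1, and then M* = 450 - 0.72·78.1 = 394.

N* ≈ 78.1, M* ≈ 394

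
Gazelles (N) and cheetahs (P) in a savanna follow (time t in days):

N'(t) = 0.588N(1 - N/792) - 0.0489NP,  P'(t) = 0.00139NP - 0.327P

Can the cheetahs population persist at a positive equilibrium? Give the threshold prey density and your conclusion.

The predator equation gives dP/dt > 0 only when N > 0.327/0.00139 = 235.
Without the predator, N → K = 792. Since 792 > 235, the predator can invade and persist.

Threshold N = 235; K > 235, so yes, the predator persists.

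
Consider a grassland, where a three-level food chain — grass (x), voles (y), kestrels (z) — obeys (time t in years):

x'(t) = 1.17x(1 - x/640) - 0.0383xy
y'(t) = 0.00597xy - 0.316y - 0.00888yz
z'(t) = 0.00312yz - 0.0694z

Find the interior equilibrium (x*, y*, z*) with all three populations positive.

x* ≈ 174, y* ≈ 22.2, z* ≈ 81.4

From dz/dt = 0: 0.00312y* = 0.0694, so y* = 22.2.
From dx/dt = 0: 1.17(1 - x*/640) = 0.0383·22.2, giving x* = 640·(1 - 0.728) = 174.
From dy/dt = 0: 0.00597·174 - 0.316 = 0.00888z*, so z* = 0.723/0.00888 = 81.4.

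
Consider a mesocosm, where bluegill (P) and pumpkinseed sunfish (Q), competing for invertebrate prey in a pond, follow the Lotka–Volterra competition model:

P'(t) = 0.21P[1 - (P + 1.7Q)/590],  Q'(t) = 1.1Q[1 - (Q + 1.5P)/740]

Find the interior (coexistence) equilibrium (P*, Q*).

Setting both brackets to zero gives the nullclines P + 1.7Q = 590 and 1.5P + Q = 740.
Substituting Q = 740 - 1.5P into the first: P(1 - 1.7·1.5) = 590 - 1.7·740.
So P* = -668/-1.55 = 431, and then Q* = 740 - 1.5·431 = 93.5.

P* ≈ 431, Q* ≈ 93.5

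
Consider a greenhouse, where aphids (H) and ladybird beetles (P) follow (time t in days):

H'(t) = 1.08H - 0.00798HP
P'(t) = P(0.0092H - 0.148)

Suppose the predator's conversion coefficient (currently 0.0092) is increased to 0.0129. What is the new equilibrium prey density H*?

H* ≈ 11.5

At the interior fixed point, setting dP/dt = 0 with P > 0 fixes H* = (predator death rate)/(HP coefficient) — independent of the other coefficients.
With the change, H* = 0.148/0.0129 = 11.5; it falls from 16.1.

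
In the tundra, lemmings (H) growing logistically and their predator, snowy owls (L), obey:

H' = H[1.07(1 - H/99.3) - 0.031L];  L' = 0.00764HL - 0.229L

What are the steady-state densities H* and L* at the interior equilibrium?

From dL/dt = 0 with L > 0: 0.00764H* = 0.229, so H* = 30.
Substitute into dH/dt = 0: 1.07(1 - 30/99.3) = 0.031L*.
The bracket is 0.698, giving L* = 0.747/0.031 = 24.1.

H* ≈ 30, L* ≈ 24.1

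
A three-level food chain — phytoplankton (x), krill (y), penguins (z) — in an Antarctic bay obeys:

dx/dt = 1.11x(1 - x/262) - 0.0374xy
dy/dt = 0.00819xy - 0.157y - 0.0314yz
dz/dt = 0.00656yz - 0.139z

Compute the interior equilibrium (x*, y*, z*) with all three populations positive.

x* ≈ 74.9, y* ≈ 21.2, z* ≈ 14.5

From dz/dt = 0: 0.00656y* = 0.139, so y* = 21.2.
From dx/dt = 0: 1.11(1 - x*/262) = 0.0374·21.2, giving x* = 262·(1 - 0.714) = 74.9.
From dy/dt = 0: 0.00819·74.9 - 0.157 = 0.0314z*, so z* = 0.457/0.0314 = 14.5.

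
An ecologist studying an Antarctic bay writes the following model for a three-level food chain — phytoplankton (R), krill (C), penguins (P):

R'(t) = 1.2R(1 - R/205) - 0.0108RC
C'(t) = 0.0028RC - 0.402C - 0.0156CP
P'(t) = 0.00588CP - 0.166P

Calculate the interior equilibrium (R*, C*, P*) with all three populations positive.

R* ≈ 153, C* ≈ 28.2, P* ≈ 1.68

From dP/dt = 0: 0.00588C* = 0.166, so C* = 28.2.
From dR/dt = 0: 1.2(1 - R*/205) = 0.0108·28.2, giving R* = 205·(1 - 0.254) = 153.
From dC/dt = 0: 0.0028·153 - 0.402 = 0.0156P*, so P* = 0.0262/0.0156 = 1.68.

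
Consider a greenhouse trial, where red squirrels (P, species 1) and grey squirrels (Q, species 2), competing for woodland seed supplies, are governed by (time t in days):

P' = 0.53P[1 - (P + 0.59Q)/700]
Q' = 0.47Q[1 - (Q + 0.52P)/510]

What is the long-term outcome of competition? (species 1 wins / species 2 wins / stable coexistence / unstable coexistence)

stable coexistence

Compare the nullcline intercepts: K1/α12 = 700/0.59 = 1190 > K2 = 510; K2/α21 = 510/0.52 = 981 > K1 = 700.
Since both inequalities hold, each species can invade when rare, so the interior equilibrium is stable.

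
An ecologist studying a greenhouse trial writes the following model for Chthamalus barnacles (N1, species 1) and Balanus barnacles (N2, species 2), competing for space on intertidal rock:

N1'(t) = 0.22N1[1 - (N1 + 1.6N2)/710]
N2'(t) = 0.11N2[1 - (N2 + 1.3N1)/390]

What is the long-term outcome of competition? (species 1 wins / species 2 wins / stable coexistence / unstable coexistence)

species 1 excludes species 2

Compare the nullcline intercepts: K1/α12 = 710/1.6 = 444 > K2 = 390; K2/α21 = 390/1.3 = 300 < K1 = 710.
Since the inequalities point opposite ways, species 1 can invade but species 2 cannot.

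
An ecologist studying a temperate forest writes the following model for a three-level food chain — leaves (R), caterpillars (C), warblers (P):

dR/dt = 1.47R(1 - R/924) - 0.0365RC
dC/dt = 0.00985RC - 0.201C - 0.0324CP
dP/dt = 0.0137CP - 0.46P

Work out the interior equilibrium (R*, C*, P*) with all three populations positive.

R* ≈ 154, C* ≈ 33.6, P* ≈ 40.5

From dP/dt = 0: 0.0137C* = 0.46, so C* = 33.6.
From dR/dt = 0: 1.47(1 - R*/924) = 0.0365·33.6, giving R* = 924·(1 - 0.834) = 154.
From dC/dt = 0: 0.00985·154 - 0.201 = 0.0324P*, so P* = 1.31/0.0324 = 40.5.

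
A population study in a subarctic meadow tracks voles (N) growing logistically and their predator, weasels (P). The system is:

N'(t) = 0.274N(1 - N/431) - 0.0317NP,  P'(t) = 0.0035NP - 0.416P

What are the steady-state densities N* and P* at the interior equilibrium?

N* ≈ 119, P* ≈ 6.26

From dP/dt = 0 with P > 0: 0.0035N* = 0.416, so N* = 119.
Substitute into dN/dt = 0: 0.274(1 - 119/431) = 0.0317P*.
The bracket is 0.724, giving P* = 0.198/0.0317 = 6.26.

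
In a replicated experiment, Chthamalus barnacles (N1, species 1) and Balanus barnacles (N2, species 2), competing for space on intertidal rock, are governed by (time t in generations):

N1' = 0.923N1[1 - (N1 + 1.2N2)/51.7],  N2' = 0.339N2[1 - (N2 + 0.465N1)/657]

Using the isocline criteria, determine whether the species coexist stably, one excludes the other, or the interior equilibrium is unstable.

Compare the nullcline intercepts: K1/α12 = 51.7/1.2 = 43.1 < K2 = 657; K2/α21 = 657/0.465 = 1410 > K1 = 51.7.
Since the inequalities point opposite ways, species 2 can invade but species 1 cannot.

species 2 excludes species 1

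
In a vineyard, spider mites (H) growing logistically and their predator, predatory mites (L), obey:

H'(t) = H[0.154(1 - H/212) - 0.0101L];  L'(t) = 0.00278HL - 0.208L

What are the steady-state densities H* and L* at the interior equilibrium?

H* ≈ 74.8, L* ≈ 9.87

From dL/dt = 0 with L > 0: 0.00278H* = 0.208, so H* = 74.8.
Substitute into dH/dt = 0: 0.154(1 - 74.8/212) = 0.0101L*.
The bracket is 0.647, giving L* = 0.0996/0.0101 = 9.87.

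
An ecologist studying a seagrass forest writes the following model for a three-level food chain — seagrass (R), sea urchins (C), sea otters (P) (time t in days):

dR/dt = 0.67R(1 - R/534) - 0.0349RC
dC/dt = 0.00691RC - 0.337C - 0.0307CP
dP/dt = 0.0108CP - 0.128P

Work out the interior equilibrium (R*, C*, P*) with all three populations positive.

R* ≈ 204, C* ≈ 11.9, P* ≈ 35

From dP/dt = 0: 0.0108C* = 0.128, so C* = 11.9.
From dR/dt = 0: 0.67(1 - R*/534) = 0.0349·11.9, giving R* = 534·(1 - 0.617) = 204.
From dC/dt = 0: 0.00691·204 - 0.337 = 0.0307P*, so P* = 1.07/0.0307 = 35.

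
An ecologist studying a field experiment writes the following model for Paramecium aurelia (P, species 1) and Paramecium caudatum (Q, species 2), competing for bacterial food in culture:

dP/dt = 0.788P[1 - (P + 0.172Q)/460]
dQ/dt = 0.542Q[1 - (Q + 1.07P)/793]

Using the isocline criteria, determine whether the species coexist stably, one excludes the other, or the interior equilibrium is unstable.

stable coexistence

Compare the nullcline intercepts: K1/α12 = 460/0.172 = 2670 > K2 = 793; K2/α21 = 793/1.07 = 741 > K1 = 460.
Since both inequalities hold, each species can invade when rare, so the interior equilibrium is stable.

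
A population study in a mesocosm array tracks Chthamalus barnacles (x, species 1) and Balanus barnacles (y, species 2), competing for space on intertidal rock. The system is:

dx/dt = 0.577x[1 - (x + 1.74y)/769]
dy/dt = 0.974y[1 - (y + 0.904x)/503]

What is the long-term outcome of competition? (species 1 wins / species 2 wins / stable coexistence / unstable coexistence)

unstable coexistence (outcome depends on initial conditions)

Compare the nullcline intercepts: K1/α12 = 769/1.74 = 442 < K2 = 503; K2/α21 = 503/0.904 = 556 < K1 = 769.
Since both are reversed, neither can invade when rare; the interior point is a saddle.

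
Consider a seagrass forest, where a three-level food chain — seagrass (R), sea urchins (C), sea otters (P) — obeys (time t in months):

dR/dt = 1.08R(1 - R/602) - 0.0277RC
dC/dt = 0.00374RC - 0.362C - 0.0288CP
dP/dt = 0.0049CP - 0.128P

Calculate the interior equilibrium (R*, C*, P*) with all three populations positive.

R* ≈ 199, C* ≈ 26.1, P* ≈ 13.2

From dP/dt = 0: 0.0049C* = 0.128, so C* = 26.1.
From dR/dt = 0: 1.08(1 - R*/602) = 0.0277·26.1, giving R* = 602·(1 - 0.67) = 199.
From dC/dt = 0: 0.00374·199 - 0.362 = 0.0288P*, so P* = 0.381/0.0288 = 13.2.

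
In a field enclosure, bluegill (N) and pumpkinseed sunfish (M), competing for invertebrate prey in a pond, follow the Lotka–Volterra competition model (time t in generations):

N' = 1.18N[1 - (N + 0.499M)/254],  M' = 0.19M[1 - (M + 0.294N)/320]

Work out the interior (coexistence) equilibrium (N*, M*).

Setting both brackets to zero gives the nullclines N + 0.499M = 254 and 0.294N + M = 320.
Substituting M = 320 - 0.294N into the first: N(1 - 0.499·0.294) = 254 - 0.499·320.
So N* = 94.3/0.853 = 111, and then M* = 320 - 0.294·111 = 288.

N* ≈ 111, M* ≈ 288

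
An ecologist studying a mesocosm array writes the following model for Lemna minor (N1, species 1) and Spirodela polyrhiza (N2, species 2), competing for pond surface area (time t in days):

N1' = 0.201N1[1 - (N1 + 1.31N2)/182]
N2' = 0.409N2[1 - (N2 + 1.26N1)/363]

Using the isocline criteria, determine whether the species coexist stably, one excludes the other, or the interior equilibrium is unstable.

species 2 excludes species 1

Compare the nullcline intercepts: K1/α12 = 182/1.31 = 139 < K2 = 363; K2/α21 = 363/1.26 = 288 > K1 = 182.
Since the inequalities point opposite ways, species 2 can invade but species 1 cannot.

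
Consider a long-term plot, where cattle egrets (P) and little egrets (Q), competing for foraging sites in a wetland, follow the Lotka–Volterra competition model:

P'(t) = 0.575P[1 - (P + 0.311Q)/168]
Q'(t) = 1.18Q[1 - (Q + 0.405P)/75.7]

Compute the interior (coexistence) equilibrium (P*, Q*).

P* ≈ 165, Q* ≈ 8.76

Setting both brackets to zero gives the nullclines P + 0.311Q = 168 and 0.405P + Q = 75.7.
Substituting Q = 75.7 - 0.405P into the first: P(1 - 0.311·0.405) = 168 - 0.311·75.7.
So P* = 144/0.874 = 165, and then Q* = 75.7 - 0.405·165 = 8.76.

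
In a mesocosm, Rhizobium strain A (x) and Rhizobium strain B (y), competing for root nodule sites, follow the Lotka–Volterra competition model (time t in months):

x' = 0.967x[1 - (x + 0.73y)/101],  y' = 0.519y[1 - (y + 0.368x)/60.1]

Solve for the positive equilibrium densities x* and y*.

Setting both brackets to zero gives the nullclines x + 0.73y = 101 and 0.368x + y = 60.1.
Substituting y = 60.1 - 0.368x into the first: x(1 - 0.73·0.368) = 101 - 0.73·60.1.
So x* = 57.1/0.731 = 78.1, and then y* = 60.1 - 0.368·78.1 = 31.4.

x* ≈ 78.1, y* ≈ 31.4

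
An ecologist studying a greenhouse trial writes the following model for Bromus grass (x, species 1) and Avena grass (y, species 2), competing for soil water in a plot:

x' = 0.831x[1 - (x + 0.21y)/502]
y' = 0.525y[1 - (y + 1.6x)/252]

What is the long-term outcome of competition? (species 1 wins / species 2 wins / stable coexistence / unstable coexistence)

Compare the nullcline intercepts: K1/α12 = 502/0.21 = 2390 > K2 = 252; K2/α21 = 252/1.6 = 158 < K1 = 502.
Since the inequalities point opposite ways, species 1 can invade but species 2 cannot.

species 1 excludes species 2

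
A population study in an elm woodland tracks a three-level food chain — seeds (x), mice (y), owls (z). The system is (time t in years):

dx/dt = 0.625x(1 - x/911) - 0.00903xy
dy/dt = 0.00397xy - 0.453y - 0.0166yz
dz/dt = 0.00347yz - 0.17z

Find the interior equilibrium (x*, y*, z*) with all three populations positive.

x* ≈ 266, y* ≈ 49, z* ≈ 36.4

From dz/dt = 0: 0.00347y* = 0.17, so y* = 49.
From dx/dt = 0: 0.625(1 - x*/911) = 0.00903·49, giving x* = 911·(1 - 0.708) = 266.
From dy/dt = 0: 0.00397·266 - 0.453 = 0.0166z*, so z* = 0.604/0.0166 = 36.4.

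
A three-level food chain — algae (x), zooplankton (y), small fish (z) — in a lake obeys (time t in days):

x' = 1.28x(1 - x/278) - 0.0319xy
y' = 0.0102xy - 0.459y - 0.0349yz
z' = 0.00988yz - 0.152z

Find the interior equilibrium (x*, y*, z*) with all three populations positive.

From dz/dt = 0: 0.00988y* = 0.152, so y* = 15.4.
From dx/dt = 0: 1.28(1 - x*/278) = 0.0319·15.4, giving x* = 278·(1 - 0.383) = 171.
From dy/dt = 0: 0.0102·171 - 0.459 = 0.0349z*, so z* = 1.29/0.0349 = 36.9.

x* ≈ 171, y* ≈ 15.4, z* ≈ 36.9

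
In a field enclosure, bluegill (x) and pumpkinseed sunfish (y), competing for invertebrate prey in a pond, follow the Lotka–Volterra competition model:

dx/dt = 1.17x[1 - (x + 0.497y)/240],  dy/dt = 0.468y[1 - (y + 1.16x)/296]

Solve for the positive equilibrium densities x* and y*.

x* ≈ 219, y* ≈ 41.6

Setting both brackets to zero gives the nullclines x + 0.497y = 240 and 1.16x + y = 296.
Substituting y = 296 - 1.16x into the first: x(1 - 0.497·1.16) = 240 - 0.497·296.
So x* = 92.9/0.423 = 219, and then y* = 296 - 1.16·219 = 41.6.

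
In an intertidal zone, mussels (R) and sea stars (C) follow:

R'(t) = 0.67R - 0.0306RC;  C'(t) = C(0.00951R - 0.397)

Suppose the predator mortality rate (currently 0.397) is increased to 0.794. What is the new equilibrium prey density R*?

R* ≈ 83.5

At the interior fixed point, setting dC/dt = 0 with C > 0 fixes R* = (predator death rate)/(RC coefficient) — independent of the other coefficients.
With the change, R* = 0.794/0.00951 = 83.5; it rises from 41.7.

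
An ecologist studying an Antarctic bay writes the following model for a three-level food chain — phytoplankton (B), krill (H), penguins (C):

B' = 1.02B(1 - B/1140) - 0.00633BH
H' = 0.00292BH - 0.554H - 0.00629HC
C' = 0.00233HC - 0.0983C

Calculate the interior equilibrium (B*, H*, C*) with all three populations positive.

B* ≈ 842, H* ≈ 42.2, C* ≈ 303

From dC/dt = 0: 0.00233H* = 0.0983, so H* = 42.2.
From dB/dt = 0: 1.02(1 - B*/1140) = 0.00633·42.2, giving B* = 1140·(1 - 0.262) = 842.
From dH/dt = 0: 0.00292·842 - 0.554 = 0.00629C*, so C* = 1.9/0.00629 = 303.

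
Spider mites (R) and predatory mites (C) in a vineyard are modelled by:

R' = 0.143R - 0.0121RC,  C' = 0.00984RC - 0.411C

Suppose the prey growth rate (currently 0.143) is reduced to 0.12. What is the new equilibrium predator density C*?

At the interior fixed point, setting dR/dt = 0 with R > 0 fixes C* = (prey growth rate)/(RC coefficient) — independent of the other coefficients.
With the change, C* = 0.12/0.0121 = 9.92; it falls from 11.8.

C* ≈ 9.92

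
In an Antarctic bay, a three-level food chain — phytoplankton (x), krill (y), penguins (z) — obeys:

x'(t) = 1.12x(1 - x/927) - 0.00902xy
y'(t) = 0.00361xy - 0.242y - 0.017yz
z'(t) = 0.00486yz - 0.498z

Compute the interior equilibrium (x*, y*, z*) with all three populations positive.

x* ≈ 162, y* ≈ 102, z* ≈ 20.2

From dz/dt = 0: 0.00486y* = 0.498, so y* = 102.
From dx/dt = 0: 1.12(1 - x*/927) = 0.00902·102, giving x* = 927·(1 - 0.825) = 162.
From dy/dt = 0: 0.00361·162 - 0.242 = 0.017z*, so z* = 0.343/0.017 = 20.2.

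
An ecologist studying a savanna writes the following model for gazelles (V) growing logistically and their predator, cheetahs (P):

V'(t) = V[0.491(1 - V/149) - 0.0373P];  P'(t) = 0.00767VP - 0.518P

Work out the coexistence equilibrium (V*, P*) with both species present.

V* ≈ 67.5, P* ≈ 7.2

From dP/dt = 0 with P > 0: 0.00767V* = 0.518, so V* = 67.5.
Substitute into dV/dt = 0: 0.491(1 - 67.5/149) = 0.0373P*.
The bracket is 0.547, giving P* = 0.268/0.0373 = 7.2.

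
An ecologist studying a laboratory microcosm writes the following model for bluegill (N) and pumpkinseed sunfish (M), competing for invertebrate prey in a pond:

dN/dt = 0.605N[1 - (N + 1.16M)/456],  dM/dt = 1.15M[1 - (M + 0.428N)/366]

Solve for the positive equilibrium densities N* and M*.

N* ≈ 62.4, M* ≈ 339

Setting both brackets to zero gives the nullclines N + 1.16M = 456 and 0.428N + M = 366.
Substituting M = 366 - 0.428N into the first: N(1 - 1.16·0.428) = 456 - 1.16·366.
So N* = 31.4/0.504 = 62.4, and then M* = 366 - 0.428·62.4 = 339.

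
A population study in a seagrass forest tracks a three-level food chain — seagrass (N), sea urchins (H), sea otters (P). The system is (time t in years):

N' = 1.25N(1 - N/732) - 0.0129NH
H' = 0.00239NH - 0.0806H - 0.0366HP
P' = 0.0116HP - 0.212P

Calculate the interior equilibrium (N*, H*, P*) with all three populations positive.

From dP/dt = 0: 0.0116H* = 0.212, so H* = 18.3.
From dN/dt = 0: 1.25(1 - N*/732) = 0.0129·18.3, giving N* = 732·(1 - 0.189) = 594.
From dH/dt = 0: 0.00239·594 - 0.0806 = 0.0366P*, so P* = 1.34/0.0366 = 36.6.

N* ≈ 594, H* ≈ 18.3, P* ≈ 36.6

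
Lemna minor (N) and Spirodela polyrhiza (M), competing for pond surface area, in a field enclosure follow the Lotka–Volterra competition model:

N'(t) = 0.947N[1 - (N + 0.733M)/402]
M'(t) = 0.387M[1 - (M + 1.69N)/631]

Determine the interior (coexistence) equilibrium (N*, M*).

N* ≈ 253, M* ≈ 203

Setting both brackets to zero gives the nullclines N + 0.733M = 402 and 1.69N + M = 631.
Substituting M = 631 - 1.69N into the first: N(1 - 0.733·1.69) = 402 - 0.733·631.
So N* = -60.5/-0.239 = 253, and then M* = 631 - 1.69·253 = 203.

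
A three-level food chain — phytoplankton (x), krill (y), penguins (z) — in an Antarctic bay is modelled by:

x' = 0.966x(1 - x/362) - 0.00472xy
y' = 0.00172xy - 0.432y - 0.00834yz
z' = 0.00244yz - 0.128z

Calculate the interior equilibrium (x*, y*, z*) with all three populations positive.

x* ≈ 269, y* ≈ 52.5, z* ≈ 3.72

From dz/dt = 0: 0.00244y* = 0.128, so y* = 52.5.
From dx/dt = 0: 0.966(1 - x*/362) = 0.00472·52.5, giving x* = 362·(1 - 0.256) = 269.
From dy/dt = 0: 0.00172·269 - 0.432 = 0.00834z*, so z* = 0.031/0.00834 = 3.72.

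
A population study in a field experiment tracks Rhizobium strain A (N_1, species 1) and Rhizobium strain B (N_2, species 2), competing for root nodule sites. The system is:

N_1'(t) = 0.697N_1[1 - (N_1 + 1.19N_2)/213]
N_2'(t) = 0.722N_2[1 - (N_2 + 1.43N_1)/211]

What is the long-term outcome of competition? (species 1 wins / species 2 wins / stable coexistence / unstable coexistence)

Compare the nullcline intercepts: K1/α12 = 213/1.19 = 179 < K2 = 211; K2/α21 = 211/1.43 = 148 < K1 = 213.
Since both are reversed, neither can invade when rare; the interior point is a saddle.

unstable coexistence (outcome depends on initial conditions)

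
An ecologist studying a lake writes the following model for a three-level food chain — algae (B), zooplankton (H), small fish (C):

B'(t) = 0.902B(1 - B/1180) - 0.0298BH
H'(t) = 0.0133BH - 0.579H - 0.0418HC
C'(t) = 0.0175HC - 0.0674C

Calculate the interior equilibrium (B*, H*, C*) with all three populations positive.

B* ≈ 1030, H* ≈ 3.85, C* ≈ 314

From dC/dt = 0: 0.0175H* = 0.0674, so H* = 3.85.
From dB/dt = 0: 0.902(1 - B*/1180) = 0.0298·3.85, giving B* = 1180·(1 - 0.127) = 1030.
From dH/dt = 0: 0.0133·1030 - 0.579 = 0.0418C*, so C* = 13.1/0.0418 = 314.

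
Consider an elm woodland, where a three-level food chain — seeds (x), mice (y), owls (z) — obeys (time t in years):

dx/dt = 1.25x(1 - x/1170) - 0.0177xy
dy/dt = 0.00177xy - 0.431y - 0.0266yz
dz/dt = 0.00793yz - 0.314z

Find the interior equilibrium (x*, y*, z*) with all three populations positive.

x* ≈ 514, y* ≈ 39.6, z* ≈ 18

From dz/dt = 0: 0.00793y* = 0.314, so y* = 39.6.
From dx/dt = 0: 1.25(1 - x*/1170) = 0.0177·39.6, giving x* = 1170·(1 - 0.561) = 514.
From dy/dt = 0: 0.00177·514 - 0.431 = 0.0266z*, so z* = 0.479/0.0266 = 18.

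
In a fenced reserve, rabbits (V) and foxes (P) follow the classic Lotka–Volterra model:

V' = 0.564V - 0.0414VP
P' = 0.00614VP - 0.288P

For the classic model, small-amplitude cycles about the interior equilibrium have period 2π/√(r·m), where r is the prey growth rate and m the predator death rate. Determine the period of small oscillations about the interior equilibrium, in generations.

T ≈ 15.6 generations

Here r = 0.564 and m = 0.288, so r·m = 0.162.
ω = √0.162 = 0.403 per generation, hence T = 2π/ω ≈ 15.6 generations.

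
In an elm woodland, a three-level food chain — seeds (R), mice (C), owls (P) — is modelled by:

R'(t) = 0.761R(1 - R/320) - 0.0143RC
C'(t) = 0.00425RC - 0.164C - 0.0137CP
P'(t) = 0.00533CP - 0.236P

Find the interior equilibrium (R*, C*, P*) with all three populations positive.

R* ≈ 53.8, C* ≈ 44.3, P* ≈ 4.7

From dP/dt = 0: 0.00533C* = 0.236, so C* = 44.3.
From dR/dt = 0: 0.761(1 - R*/320) = 0.0143·44.3, giving R* = 320·(1 - 0.832) = 53.8.
From dC/dt = 0: 0.00425·53.8 - 0.164 = 0.0137P*, so P* = 0.0644/0.0137 = 4.7.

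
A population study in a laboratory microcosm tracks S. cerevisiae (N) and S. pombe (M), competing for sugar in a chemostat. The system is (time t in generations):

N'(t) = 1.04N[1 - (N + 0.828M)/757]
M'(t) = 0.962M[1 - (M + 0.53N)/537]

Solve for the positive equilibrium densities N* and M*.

Setting both brackets to zero gives the nullclines N + 0.828M = 757 and 0.53N + M = 537.
Substituting M = 537 - 0.53N into the first: N(1 - 0.828·0.53) = 757 - 0.828·537.
So N* = 312/0.561 = 557, and then M* = 537 - 0.53·557 = 242.

N* ≈ 557, M* ≈ 242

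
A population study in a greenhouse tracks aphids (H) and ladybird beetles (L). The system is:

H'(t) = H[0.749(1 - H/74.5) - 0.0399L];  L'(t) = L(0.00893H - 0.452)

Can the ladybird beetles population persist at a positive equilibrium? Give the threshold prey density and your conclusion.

Threshold H = 50.6; K > 50.6, so yes, the predator persists.

The predator equation gives dL/dt > 0 only when H > 0.452/0.00893 = 50.6.
Without the predator, H → K = 74.5. Since 74.5 > 50.6, the predator can invade and persist.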